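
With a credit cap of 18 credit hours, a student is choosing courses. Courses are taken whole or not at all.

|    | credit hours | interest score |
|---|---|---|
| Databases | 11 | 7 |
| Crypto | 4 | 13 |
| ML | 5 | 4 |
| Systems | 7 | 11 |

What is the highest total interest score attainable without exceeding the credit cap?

28

Allowing fractional choices, the relaxed optimum would be about 29.3, but courses are indivisible.
Crypto + ML + Systems: credit hours 4 + 5 + 7 = 16 ≤ 18, interest score 13 + 4 + 11 = 28.
Databases + Crypto: credit hours 11 + 4 = 15 ≤ 18, interest score 7 + 13 = 20.
Crypto + Systems: credit hours 4 + 7 = 11 ≤ 18, interest score 13 + 11 = 24.
Best is Crypto, ML, and Systems with total interest score 28.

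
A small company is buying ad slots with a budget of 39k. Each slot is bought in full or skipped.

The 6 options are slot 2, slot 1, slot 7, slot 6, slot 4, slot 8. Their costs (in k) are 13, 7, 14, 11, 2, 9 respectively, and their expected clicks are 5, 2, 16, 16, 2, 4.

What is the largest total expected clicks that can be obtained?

38

This is an integer program with binary decision variables.
slot 7 + slot 6 + slot 4 + slot 8: cost 14 + 11 + 2 + 9 = 36 ≤ 39, expected clicks 16 + 16 + 2 + 4 = 38.
slot 2 + slot 7 + slot 6: cost 13 + 14 + 11 = 38 ≤ 39, expected clicks 5 + 16 + 16 = 37.
Best is slot 7, slot 6, slot 4, and slot 8 with total expected clicks 38.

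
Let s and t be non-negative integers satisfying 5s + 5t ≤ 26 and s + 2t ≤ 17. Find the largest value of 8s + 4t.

40

Relaxing integrality, the LP optimum is 41.60 at (s,t) = (5.2, 0), which is not an integer point.
(s,t)=(5,0): 5·5+5·0=25≤26, 1·5+2·0=5≤17, objective 40.
(s,t)=(4,1): 5·4+5·1=25≤26, 1·4+2·1=6≤17, objective 36.
(s,t)=(4,0): 5·4+5·0=20≤26, 1·4+2·0=4≤17, objective 32.
The best lattice point is (5,0), giving 40.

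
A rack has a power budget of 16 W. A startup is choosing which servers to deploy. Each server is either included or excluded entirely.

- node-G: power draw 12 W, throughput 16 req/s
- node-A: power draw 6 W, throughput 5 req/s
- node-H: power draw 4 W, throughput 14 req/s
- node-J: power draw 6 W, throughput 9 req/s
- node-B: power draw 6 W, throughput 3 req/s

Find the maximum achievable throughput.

30

Allowing fractional choices, the relaxed optimum would be about 31.0, but servers are indivisible.
node-H + node-J + node-B: power draw 4 + 6 + 6 = 16 ≤ 16, throughput 14 + 9 + 3 = 26.
node-G + node-H: power draw 12 + 4 = 16 ≤ 16, throughput 16 + 14 = 30.
node-A + node-H + node-J: power draw 6 + 4 + 6 = 16 ≤ 16, throughput 5 + 14 + 9 = 28.
Best is node-G and node-H with total throughput 30.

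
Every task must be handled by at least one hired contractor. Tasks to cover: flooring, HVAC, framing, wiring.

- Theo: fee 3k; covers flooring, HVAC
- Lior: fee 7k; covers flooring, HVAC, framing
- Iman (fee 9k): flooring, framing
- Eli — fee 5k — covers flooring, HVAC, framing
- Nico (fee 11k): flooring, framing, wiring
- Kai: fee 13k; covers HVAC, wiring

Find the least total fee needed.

14

The greedy cost-per-new-task heuristic would pick Theo, Eli, and Nico for 19, but a cheaper cover exists.
Choose Theo and Nico: together they cover flooring, HVAC, framing, wiring — every task.
Total fee: 3 + 11 = 14.
No cover costs less than 14.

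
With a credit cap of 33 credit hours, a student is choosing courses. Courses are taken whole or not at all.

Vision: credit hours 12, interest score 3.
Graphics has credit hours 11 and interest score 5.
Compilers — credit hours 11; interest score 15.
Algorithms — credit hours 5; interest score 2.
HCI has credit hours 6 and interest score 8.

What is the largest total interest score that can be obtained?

Graphics + Compilers + HCI: credit hours 11 + 11 + 6 = 28 ≤ 33, interest score 5 + 15 + 8 = 28.
Vision + Compilers + HCI: credit hours 12 + 11 + 6 = 29 ≤ 33, interest score 3 + 15 + 8 = 26.
Graphics + Compilers + Algorithms + HCI: credit hours 11 + 11 + 5 + 6 = 33 ≤ 33, interest score 5 + 15 + 2 + 8 = 30.
Best is Graphics, Compilers, Algorithms, and HCI with total interest score 30.

30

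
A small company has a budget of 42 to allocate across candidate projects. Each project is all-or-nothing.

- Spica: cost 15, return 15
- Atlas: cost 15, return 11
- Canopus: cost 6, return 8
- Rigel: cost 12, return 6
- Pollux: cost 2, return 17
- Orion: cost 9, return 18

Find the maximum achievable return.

61

Take Spica, Atlas, Pollux, and Orion: cost 15 + 15 + 2 + 9 = 41 ≤ 42, return 15 + 11 + 17 + 18 = 61.
No other feasible combination does better.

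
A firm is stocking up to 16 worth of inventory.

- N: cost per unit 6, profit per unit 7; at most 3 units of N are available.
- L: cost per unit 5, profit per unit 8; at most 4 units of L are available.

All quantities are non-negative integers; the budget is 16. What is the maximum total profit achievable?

24

L has the best ratio (8/5); taking only L gives at most 3×8 = 24 (stopped by the cost limit).
Optimal: 3×L: cost 15 ≤ 16, profit 3·8 = 24.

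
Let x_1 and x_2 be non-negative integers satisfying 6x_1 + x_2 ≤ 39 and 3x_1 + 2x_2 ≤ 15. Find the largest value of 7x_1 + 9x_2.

Relaxing integrality, the LP optimum is 67.50 at (x_1,x_2) = (0, 7.5), which is not an integer point.
(x_1,x_2)=(0,7): 6·0+1·7=7≤39, 3·0+2·7=14≤15, objective 63.
(x_1,x_2)=(1,6): 6·1+1·6=12≤39, 3·1+2·6=15≤15, objective 61.
(x_1,x_2)=(0,6): 6·0+1·6=6≤39, 3·0+2·6=12≤15, objective 54.
Maximum is 63 at (x_1,x_2)=(0,7).

63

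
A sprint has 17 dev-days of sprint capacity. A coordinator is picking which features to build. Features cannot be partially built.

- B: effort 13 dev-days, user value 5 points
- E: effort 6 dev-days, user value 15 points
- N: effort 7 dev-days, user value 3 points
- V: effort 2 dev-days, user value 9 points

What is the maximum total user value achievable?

Allowing fractional choices, the relaxed optimum would be about 27.8, but features are indivisible.
E + N: effort 6 + 7 = 13 ≤ 17, user value 15 + 3 = 18.
E + V: effort 6 + 2 = 8 ≤ 17, user value 15 + 9 = 24.
E + N + V: effort 6 + 7 + 2 = 15 ≤ 17, user value 15 + 3 + 9 = 27.
Best is E, N, and V with total user value 27.

27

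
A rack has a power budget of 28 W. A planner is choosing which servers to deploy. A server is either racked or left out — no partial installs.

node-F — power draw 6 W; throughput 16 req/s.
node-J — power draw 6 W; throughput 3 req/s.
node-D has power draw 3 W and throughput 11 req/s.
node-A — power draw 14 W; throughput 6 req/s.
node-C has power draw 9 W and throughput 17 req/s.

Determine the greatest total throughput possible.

Allowing fractional choices, the relaxed optimum would be about 48.7, but servers are indivisible.
node-F + node-J + node-C: power draw 6 + 6 + 9 = 21 ≤ 28, throughput 16 + 3 + 17 = 36.
node-F + node-J + node-D + node-C: power draw 6 + 6 + 3 + 9 = 24 ≤ 28, throughput 16 + 3 + 11 + 17 = 47.
node-F + node-D + node-C: power draw 6 + 3 + 9 = 18 ≤ 28, throughput 16 + 11 + 17 = 44.
Best is node-F, node-J, node-D, and node-C with total throughput 47.

47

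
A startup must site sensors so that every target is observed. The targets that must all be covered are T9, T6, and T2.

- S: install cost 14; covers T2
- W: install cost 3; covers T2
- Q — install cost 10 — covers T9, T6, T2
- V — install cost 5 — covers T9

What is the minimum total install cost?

This is an integer covering problem.
Q alone covers T9, T6, T2 — every target.
Total install cost: 10.

10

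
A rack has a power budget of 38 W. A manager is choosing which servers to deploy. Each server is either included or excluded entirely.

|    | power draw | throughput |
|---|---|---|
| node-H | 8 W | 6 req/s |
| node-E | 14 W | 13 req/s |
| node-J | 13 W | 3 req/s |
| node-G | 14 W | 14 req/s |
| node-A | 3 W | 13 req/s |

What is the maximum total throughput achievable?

Allowing fractional choices, the relaxed optimum would be about 45.2, but servers are indivisible.
node-E + node-G + node-A: power draw 14 + 14 + 3 = 31 ≤ 38, throughput 13 + 14 + 13 = 40.
node-H + node-E + node-J + node-A: power draw 8 + 14 + 13 + 3 = 38 ≤ 38, throughput 6 + 13 + 3 + 13 = 35.
node-H + node-J + node-G + node-A: power draw 8 + 13 + 14 + 3 = 38 ≤ 38, throughput 6 + 3 + 14 + 13 = 36.
Best is node-E, node-G, and node-A with total throughput 40.

40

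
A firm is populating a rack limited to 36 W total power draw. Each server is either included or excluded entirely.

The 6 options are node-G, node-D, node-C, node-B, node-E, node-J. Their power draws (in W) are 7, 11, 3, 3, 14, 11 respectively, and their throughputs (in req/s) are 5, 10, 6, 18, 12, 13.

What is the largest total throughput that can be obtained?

52

Treat it as a binary knapsack problem.
Take node-G, node-D, node-C, node-B, and node-J: power draw 7 + 11 + 3 + 3 + 11 = 35 ≤ 36, throughput 5 + 10 + 6 + 18 + 13 = 52.
No other feasible combination does better.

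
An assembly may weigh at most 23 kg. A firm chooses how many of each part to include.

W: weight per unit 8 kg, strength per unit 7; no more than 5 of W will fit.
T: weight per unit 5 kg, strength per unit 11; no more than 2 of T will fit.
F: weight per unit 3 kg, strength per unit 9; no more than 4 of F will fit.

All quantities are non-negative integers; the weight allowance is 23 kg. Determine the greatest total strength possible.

F has the best ratio (9/3); taking only F gives at most 4×9 = 36 (stopped by the supply cap of 4).
Mixing does better — 2×T and 4×F: weight 22 ≤ 23, strength 2·11 + 4·9 = 58.

58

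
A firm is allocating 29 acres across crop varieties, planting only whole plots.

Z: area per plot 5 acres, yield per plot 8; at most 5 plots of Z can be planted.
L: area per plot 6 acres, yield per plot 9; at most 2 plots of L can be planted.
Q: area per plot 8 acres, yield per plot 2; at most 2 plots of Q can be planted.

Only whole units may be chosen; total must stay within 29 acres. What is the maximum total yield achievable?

42

4×Z and 1×L: area 26 ≤ 29, yield 4·8 + 1·9 = 41.
3×Z and 2×L: area 27 ≤ 29, yield 3·8 + 2·9 = 42.
Best is 42.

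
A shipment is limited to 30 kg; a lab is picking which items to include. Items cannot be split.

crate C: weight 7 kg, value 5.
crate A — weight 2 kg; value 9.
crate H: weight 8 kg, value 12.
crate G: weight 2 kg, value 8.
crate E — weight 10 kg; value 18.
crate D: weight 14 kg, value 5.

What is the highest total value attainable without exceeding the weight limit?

52

crate C + crate A + crate H + crate E: weight 7 + 2 + 8 + 10 = 27 ≤ 30, value 5 + 9 + 12 + 18 = 44.
crate A + crate H + crate G + crate E: weight 2 + 8 + 2 + 10 = 22 ≤ 30, value 9 + 12 + 8 + 18 = 47.
crate C + crate A + crate H + crate G + crate E: weight 7 + 2 + 8 + 2 + 10 = 29 ≤ 30, value 5 + 9 + 12 + 8 + 18 = 52.
Best is crate C, crate A, crate H, crate G, and crate E with total value 52.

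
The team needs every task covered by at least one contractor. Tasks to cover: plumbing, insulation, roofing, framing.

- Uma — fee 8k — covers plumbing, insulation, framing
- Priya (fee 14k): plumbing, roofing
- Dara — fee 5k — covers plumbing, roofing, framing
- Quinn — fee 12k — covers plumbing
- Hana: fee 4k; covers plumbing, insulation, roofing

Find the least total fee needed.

9

This is an integer covering problem.
Choose Dara and Hana: together they cover plumbing, insulation, roofing, framing — every task.
Total fee: 5 + 4 = 9.
No cover costs less than 9.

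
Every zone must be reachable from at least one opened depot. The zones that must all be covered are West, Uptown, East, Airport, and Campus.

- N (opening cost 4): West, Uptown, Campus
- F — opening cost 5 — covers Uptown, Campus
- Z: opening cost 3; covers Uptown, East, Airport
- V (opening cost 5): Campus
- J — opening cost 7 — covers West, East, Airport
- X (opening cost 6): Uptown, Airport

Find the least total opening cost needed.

7

Choose N and Z: together they cover West, Uptown, East, Airport, Campus — every zone.
Total opening cost: 4 + 3 = 7.
No cover costs less than 7.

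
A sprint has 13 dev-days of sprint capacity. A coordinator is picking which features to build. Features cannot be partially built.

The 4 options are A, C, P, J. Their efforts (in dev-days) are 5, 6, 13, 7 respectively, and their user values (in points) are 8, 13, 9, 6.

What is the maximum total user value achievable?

Allowing fractional choices, the relaxed optimum would be about 22.7, but features are indivisible.
C + J: effort 6 + 7 = 13 ≤ 13, user value 13 + 6 = 19.
A + C: effort 5 + 6 = 11 ≤ 13, user value 8 + 13 = 21.
A + J: effort 5 + 7 = 12 ≤ 13, user value 8 + 6 = 14.
Best is A and C with total user value 21.

21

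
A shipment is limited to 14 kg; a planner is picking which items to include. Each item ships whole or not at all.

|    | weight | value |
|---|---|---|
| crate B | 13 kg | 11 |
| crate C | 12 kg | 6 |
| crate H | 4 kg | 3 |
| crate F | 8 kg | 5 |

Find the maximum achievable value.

Allowing fractional choices, the relaxed optimum would be about 11.8, but items are indivisible.
crate H + crate F: weight 4 + 8 = 12 ≤ 14, value 3 + 5 = 8.
crate B: weight 13 ≤ 14, value 11.
crate C: weight 12 ≤ 14, value 6.
Best is crate B with total value 11.

11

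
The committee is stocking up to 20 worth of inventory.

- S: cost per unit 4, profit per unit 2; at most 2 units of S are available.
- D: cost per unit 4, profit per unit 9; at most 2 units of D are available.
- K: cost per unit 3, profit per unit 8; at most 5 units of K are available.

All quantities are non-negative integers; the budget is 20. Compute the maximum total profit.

K has the best ratio (8/3); taking only K gives at most 5×8 = 40 (stopped by the supply cap of 5).
Mixing does better — 2×D and 4×K: cost 20 ≤ 20, profit 2·9 + 4·8 = 50.

50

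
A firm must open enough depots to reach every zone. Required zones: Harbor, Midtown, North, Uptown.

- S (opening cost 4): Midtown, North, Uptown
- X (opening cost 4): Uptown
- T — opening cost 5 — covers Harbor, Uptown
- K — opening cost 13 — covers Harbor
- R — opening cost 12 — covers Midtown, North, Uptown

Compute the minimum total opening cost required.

9

Choose S and T: together they cover Harbor, Midtown, North, Uptown — every zone.
Total opening cost: 4 + 5 = 9.
No cover costs less than 9.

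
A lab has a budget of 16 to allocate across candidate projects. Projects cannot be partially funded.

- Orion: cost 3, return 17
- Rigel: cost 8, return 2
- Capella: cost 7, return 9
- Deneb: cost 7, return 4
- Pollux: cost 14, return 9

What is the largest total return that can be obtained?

26

Treat it as a binary knapsack problem.
Orion + Rigel: cost 3 + 8 = 11 ≤ 16, return 17 + 2 = 19.
Orion + Capella: cost 3 + 7 = 10 ≤ 16, return 17 + 9 = 26.
Orion + Deneb: cost 3 + 7 = 10 ≤ 16, return 17 + 4 = 21.
Best is Orion and Capella with total return 26.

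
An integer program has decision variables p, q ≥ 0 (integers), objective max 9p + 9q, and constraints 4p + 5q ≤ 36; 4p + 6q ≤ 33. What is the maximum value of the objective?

72

The continuous relaxation peaks at (8.25, 0) with value 74.25; rounding to a feasible lattice point costs some objective.
(p,q)=(8,0): 4·8+5·0=32≤36, 4·8+6·0=32≤33, objective 72.
(p,q)=(7,0): 4·7+5·0=28≤36, 4·7+6·0=28≤33, objective 63.
Maximum is 72 at (p,q)=(8,0).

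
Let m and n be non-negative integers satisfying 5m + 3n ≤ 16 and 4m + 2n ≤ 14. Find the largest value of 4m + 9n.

The continuous relaxation peaks at (0, 5.33) with value 48.00; rounding to a feasible lattice point costs some objective.
(m,n)=(0,5): 5·0+3·5=15≤16, 4·0+2·5=10≤14, objective 45.
(m,n)=(0,4): 5·0+3·4=12≤16, 4·0+2·4=8≤14, objective 36.
The best lattice point is (0,5), giving 45.

45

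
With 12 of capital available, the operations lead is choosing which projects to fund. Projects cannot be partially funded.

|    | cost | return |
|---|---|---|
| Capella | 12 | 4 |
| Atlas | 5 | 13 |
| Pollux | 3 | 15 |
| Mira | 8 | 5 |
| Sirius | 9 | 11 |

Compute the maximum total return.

This is a 0-1 knapsack instance.
Pollux + Mira: cost 3 + 8 = 11 ≤ 12, return 15 + 5 = 20.
Pollux + Sirius: cost 3 + 9 = 12 ≤ 12, return 15 + 11 = 26.
Atlas + Pollux: cost 5 + 3 = 8 ≤ 12, return 13 + 15 = 28.
Best is Atlas and Pollux with total return 28.

28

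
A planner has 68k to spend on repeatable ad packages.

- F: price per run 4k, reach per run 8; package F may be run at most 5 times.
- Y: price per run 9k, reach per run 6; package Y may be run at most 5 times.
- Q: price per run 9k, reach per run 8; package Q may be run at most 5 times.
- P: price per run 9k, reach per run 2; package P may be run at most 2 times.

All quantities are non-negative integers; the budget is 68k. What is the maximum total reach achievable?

80

5×F and 5×Q: price 65 ≤ 68, reach 5·8 + 5·8 = 80.
5×F, 1×Y, and 4×Q: price 65 ≤ 68, reach 5·8 + 1·6 + 4·8 = 78.
Best is 80.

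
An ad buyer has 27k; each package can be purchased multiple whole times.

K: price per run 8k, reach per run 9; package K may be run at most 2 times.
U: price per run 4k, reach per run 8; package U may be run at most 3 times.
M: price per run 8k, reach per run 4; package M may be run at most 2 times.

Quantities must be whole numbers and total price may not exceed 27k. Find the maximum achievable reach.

34

This is a bounded integer knapsack.
1×K and 3×U: price 20 ≤ 27, reach 1·9 + 3·8 = 33.
2×K and 2×U: price 24 ≤ 27, reach 2·9 + 2·8 = 34.
Best is 34.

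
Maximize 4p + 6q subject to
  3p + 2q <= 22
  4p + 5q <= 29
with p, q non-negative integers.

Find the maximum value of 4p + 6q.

(p,q)=(1,5): 3·1+2·5=13≤22, 4·1+5·5=29≤29, objective 34.
(p,q)=(2,4): 3·2+2·4=14≤22, 4·2+5·4=28≤29, objective 32.
Maximum is 34 at (p,q)=(1,5).

34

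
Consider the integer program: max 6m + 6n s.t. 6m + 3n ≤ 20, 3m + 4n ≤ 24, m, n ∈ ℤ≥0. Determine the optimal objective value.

36

(m,n)=(0,6): 6·0+3·6=18≤20, 3·0+4·6=24≤24, objective 36.
(m,n)=(1,4): 6·1+3·4=18≤20, 3·1+4·4=19≤24, objective 30.
(m,n)=(0,5): 6·0+3·5=15≤20, 3·0+4·5=20≤24, objective 30.
The best lattice point is (0,6), giving 36.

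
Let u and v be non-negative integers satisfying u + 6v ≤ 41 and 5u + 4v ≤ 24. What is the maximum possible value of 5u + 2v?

(u,v)=(4,1) is feasible, giving 22.
(u,v)=(4,0) is feasible, giving 20.
No feasible integer point exceeds 22.

22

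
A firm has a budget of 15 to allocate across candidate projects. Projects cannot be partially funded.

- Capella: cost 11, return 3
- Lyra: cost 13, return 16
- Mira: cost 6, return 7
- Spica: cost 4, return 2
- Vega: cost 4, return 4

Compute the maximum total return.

16

Take Lyra: cost 13 ≤ 15, return 16.
No other feasible combination does better.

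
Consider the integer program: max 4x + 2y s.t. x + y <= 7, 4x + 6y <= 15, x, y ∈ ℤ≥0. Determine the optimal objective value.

Relaxing integrality, the LP optimum is 15.00 at (x,y) = (3.75, 0), which is not an integer point.
(x,y)=(3,0): 1·3+1·0=3≤7, 4·3+6·0=12≤15, objective 12.
(x,y)=(2,1): 1·2+1·1=3≤7, 4·2+6·1=14≤15, objective 10.
(x,y)=(2,0): 1·2+1·0=2≤7, 4·2+6·0=8≤15, objective 8.
No feasible integer point exceeds 12.

12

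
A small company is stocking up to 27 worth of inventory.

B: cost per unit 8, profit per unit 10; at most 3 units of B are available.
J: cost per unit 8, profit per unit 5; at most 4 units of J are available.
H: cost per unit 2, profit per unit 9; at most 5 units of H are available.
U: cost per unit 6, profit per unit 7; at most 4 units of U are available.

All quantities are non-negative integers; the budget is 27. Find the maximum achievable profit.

Take 2×B and 5×H: cost 26 ≤ 27, profit 2·10 + 5·9 = 65.
H has the best ratio (9/2) and is taken to its limit of 5; remaining capacity is filled optimally with the others.

65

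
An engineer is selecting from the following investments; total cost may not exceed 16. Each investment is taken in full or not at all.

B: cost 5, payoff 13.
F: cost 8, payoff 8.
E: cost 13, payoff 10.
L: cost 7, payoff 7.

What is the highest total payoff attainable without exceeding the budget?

21

B + L: cost 5 + 7 = 12 ≤ 16, payoff 13 + 7 = 20.
B + F: cost 5 + 8 = 13 ≤ 16, payoff 13 + 8 = 21.
Best is B and F with total payoff 21.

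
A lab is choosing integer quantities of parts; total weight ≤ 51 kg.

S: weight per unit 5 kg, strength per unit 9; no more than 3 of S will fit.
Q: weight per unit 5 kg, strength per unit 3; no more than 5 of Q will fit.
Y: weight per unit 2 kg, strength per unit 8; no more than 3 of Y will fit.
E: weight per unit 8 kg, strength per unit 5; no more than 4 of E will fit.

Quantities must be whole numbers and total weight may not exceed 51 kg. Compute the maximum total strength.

69

Y has the best ratio (8/2); taking only Y gives at most 3×8 = 24 (stopped by the supply cap of 3).
Mixing does better — 3×S, 1×Q, 3×Y, and 3×E: weight 50 ≤ 51, strength 3·9 + 1·3 + 3·8 + 3·5 = 69.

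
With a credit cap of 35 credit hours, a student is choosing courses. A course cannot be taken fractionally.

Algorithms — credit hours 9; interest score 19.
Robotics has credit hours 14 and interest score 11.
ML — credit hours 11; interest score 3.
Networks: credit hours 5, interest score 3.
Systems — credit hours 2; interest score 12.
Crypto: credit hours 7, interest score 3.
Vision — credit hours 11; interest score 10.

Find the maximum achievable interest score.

Algorithms + Robotics + Networks + Systems: credit hours 9 + 14 + 5 + 2 = 30 ≤ 35, interest score 19 + 11 + 3 + 12 = 45.
Algorithms + Networks + Systems + Crypto + Vision: credit hours 9 + 5 + 2 + 7 + 11 = 34 ≤ 35, interest score 19 + 3 + 12 + 3 + 10 = 47.
Algorithms + Robotics + Systems + Crypto: credit hours 9 + 14 + 2 + 7 = 32 ≤ 35, interest score 19 + 11 + 12 + 3 = 45.
Best is Algorithms, Networks, Systems, Crypto, and Vision with total interest score 47.

47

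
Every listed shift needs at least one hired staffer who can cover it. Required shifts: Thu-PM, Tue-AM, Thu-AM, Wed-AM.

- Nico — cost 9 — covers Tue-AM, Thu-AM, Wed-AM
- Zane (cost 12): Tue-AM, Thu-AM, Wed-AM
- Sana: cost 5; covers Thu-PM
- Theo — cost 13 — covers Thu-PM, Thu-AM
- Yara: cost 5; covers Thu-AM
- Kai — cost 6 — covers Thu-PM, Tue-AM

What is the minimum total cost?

Choose Nico and Sana: together they cover Thu-PM, Tue-AM, Thu-AM, Wed-AM — every shift.
Total cost: 9 + 5 = 14.
No cover costs less than 14.

14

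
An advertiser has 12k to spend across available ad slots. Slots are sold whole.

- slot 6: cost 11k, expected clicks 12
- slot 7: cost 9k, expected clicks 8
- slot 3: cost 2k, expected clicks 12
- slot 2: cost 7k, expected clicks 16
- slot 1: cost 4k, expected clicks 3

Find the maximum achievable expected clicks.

slot 3 + slot 2: cost 2 + 7 = 9 ≤ 12, expected clicks 12 + 16 = 28.
slot 7 + slot 3: cost 9 + 2 = 11 ≤ 12, expected clicks 8 + 12 = 20.
Best is slot 3 and slot 2 with total expected clicks 28.

28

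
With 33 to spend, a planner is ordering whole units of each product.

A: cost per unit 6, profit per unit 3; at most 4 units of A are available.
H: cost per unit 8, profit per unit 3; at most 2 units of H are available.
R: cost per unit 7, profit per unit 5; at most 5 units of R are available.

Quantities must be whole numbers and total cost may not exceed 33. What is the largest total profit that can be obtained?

21

This is a bounded integer knapsack.
R has the best ratio (5/7); taking only R gives at most 4×5 = 20 (stopped by the cost limit).
Mixing does better — 2×A and 3×R: cost 33 ≤ 33, profit 2·3 + 3·5 = 21.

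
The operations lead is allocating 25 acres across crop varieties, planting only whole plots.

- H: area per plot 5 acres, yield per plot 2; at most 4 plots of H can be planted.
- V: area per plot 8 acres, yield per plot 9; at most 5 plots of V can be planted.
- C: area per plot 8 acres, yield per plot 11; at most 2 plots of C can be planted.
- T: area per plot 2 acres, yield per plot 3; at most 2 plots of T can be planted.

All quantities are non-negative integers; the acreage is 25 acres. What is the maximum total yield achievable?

31

Take 1×V and 2×C: area 24 ≤ 25, yield 1·9 + 2·11 = 31.
No other integer combination yields more.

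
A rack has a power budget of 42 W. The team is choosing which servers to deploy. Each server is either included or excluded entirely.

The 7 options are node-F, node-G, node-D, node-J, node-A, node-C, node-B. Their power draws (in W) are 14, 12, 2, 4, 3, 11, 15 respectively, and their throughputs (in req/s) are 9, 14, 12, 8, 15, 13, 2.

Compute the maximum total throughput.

63

Allowing fractional choices, the relaxed optimum would be about 68.4, but servers are indivisible.
node-F + node-G + node-D + node-A + node-C: power draw 14 + 12 + 2 + 3 + 11 = 42 ≤ 42, throughput 9 + 14 + 12 + 15 + 13 = 63.
node-G + node-D + node-J + node-A + node-C: power draw 12 + 2 + 4 + 3 + 11 = 32 ≤ 42, throughput 14 + 12 + 8 + 15 + 13 = 62.
node-F + node-G + node-D + node-J + node-A: power draw 14 + 12 + 2 + 4 + 3 = 35 ≤ 42, throughput 9 + 14 + 12 + 8 + 15 = 58.
Best is node-F, node-G, node-D, node-A, and node-C with total throughput 63.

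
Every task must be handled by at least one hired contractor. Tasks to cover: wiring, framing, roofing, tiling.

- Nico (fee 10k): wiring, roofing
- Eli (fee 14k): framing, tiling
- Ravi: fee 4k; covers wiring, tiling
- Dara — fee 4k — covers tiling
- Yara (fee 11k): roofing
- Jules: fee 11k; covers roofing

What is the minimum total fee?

The greedy cost-per-new-task heuristic would pick Ravi, Nico, and Eli for 28, but a cheaper cover exists.
Choose Nico and Eli: together they cover wiring, framing, roofing, tiling — every task.
Total fee: 10 + 14 = 24.
No cover costs less than 24.

24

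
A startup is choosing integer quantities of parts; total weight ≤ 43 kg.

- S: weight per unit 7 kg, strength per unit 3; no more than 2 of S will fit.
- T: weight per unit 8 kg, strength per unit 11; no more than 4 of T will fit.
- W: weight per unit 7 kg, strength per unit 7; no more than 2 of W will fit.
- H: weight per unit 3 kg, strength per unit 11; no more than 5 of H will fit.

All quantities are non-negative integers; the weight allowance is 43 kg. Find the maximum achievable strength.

88

3×T and 5×H: weight 39 ≤ 43, strength 3·11 + 5·11 = 88.
2×T, 1×W, and 5×H: weight 38 ≤ 43, strength 2·11 + 1·7 + 5·11 = 84.
Best is 88.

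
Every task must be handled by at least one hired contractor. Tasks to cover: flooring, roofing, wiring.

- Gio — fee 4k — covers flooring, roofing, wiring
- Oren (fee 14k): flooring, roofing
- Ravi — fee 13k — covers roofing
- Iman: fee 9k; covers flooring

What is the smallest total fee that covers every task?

4

This is an integer covering problem.
Gio alone covers flooring, roofing, wiring — every task.
Total fee: 4.
No cover costs less than 4.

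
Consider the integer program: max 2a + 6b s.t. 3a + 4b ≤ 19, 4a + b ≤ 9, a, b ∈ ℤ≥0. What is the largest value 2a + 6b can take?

26

Relaxing integrality, the LP optimum is 28.50 at (a,b) = (0, 4.75), which is not an integer point.
(a,b)=(1,4): 3·1+4·4=19≤19, 4·1+1·4=8≤9, objective 26.
(a,b)=(0,4): 3·0+4·4=16≤19, 4·0+1·4=4≤9, objective 24.
(a,b)=(1,3): 3·1+4·3=15≤19, 4·1+1·3=7≤9, objective 20.
The best lattice point is (1,4), giving 26.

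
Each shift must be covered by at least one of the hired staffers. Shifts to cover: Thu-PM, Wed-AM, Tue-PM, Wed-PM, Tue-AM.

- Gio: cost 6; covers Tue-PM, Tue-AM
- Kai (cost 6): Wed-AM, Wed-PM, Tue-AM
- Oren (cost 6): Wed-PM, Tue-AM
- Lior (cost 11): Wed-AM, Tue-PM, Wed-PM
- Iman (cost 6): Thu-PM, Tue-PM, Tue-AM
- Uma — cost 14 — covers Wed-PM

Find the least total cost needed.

Choose Kai and Iman: together they cover Thu-PM, Wed-AM, Tue-PM, Wed-PM, Tue-AM — every shift.
Total cost: 6 + 6 = 12.
No cover costs less than 12.

12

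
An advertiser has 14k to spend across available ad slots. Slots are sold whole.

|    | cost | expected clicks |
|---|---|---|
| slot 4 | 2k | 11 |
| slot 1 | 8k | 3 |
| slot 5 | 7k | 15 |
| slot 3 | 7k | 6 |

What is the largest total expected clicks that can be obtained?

This is an integer program with binary decision variables.
slot 4 + slot 3: cost 2 + 7 = 9 ≤ 14, expected clicks 11 + 6 = 17.
slot 4 + slot 5: cost 2 + 7 = 9 ≤ 14, expected clicks 11 + 15 = 26.
slot 5 + slot 3: cost 7 + 7 = 14 ≤ 14, expected clicks 15 + 6 = 21.
Best is slot 4 and slot 5 with total expected clicks 26.

26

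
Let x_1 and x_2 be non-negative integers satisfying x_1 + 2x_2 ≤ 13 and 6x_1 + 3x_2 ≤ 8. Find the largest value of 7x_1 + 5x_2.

Relaxing integrality, the LP optimum is 13.33 at (x_1,x_2) = (0, 2.67), which is not an integer point.
(x_1,x_2)=(0,2): 1·0+2·2=4≤13, 6·0+3·2=6≤8, objective 10.
(x_1,x_2)=(0,1): 1·0+2·1=2≤13, 6·0+3·1=3≤8, objective 5.
No feasible integer point exceeds 10.

10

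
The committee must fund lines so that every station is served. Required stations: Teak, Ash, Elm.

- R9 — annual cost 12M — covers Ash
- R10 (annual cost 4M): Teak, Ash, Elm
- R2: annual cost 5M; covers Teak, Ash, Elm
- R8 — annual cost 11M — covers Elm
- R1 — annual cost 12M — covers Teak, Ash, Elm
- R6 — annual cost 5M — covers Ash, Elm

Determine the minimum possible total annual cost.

R10 alone covers Teak, Ash, Elm — every station.
Total annual cost: 4.

4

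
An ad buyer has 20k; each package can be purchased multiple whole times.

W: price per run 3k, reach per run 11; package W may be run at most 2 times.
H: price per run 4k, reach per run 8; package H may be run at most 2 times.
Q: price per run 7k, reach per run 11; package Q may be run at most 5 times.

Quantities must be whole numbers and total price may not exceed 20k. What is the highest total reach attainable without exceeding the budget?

2×W, 1×H, and 1×Q: price 17 ≤ 20, reach 2·11 + 1·8 + 1·11 = 41.
2×W and 2×Q: price 20 ≤ 20, reach 2·11 + 2·11 = 44.
Best is 44.

44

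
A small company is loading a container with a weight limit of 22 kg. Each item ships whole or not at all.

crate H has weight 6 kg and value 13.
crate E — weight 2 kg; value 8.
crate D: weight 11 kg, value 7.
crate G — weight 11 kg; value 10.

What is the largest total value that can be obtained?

crate H + crate E + crate G: weight 6 + 2 + 11 = 19 ≤ 22, value 13 + 8 + 10 = 31.
crate H + crate E + crate D: weight 6 + 2 + 11 = 19 ≤ 22, value 13 + 8 + 7 = 28.
crate H + crate G: weight 6 + 11 = 17 ≤ 22, value 13 + 10 = 23.
Best is crate H, crate E, and crate G with total value 31.

31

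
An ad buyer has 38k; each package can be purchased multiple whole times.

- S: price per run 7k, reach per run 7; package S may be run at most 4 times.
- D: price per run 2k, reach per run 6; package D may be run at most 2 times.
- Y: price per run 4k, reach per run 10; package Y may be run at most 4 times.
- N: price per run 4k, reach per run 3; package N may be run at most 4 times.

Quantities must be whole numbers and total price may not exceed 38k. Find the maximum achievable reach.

69

This is a bounded integer knapsack.
Take 2×S, 2×D, 4×Y, and 1×N: price 38 ≤ 38, reach 2·7 + 2·6 + 4·10 + 1·3 = 69.
D has the best ratio (6/2) and is taken to its limit of 2; remaining capacity is filled optimally with the others.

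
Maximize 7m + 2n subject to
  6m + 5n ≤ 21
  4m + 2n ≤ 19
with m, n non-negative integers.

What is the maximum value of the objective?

(m,n)=(3,0): 6·3+5·0=18≤21, 4·3+2·0=12≤19, objective 21.
(m,n)=(2,1): 6·2+5·1=17≤21, 4·2+2·1=10≤19, objective 16.
(m,n)=(2,0): 6·2+5·0=12≤21, 4·2+2·0=8≤19, objective 14.
Maximum is 21 at (m,n)=(3,0).

21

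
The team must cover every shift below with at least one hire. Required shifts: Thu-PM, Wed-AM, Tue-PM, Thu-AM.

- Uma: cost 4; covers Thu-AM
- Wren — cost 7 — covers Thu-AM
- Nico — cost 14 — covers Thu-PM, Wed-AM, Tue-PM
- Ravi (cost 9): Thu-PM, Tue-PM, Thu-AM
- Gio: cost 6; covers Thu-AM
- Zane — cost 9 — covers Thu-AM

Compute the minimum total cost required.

The greedy cost-per-new-shift heuristic would pick Ravi and Nico for 23, but a cheaper cover exists.
Choose Uma and Nico: together they cover Thu-PM, Wed-AM, Tue-PM, Thu-AM — every shift.
Total cost: 4 + 14 = 18.
No cover costs less than 18.

18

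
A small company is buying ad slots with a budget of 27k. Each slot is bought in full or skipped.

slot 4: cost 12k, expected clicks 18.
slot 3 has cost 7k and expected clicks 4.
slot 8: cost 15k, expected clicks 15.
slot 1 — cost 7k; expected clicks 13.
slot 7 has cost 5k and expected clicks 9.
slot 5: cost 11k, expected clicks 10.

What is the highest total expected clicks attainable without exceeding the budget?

Allowing fractional choices, the relaxed optimum would be about 43.0, but ad slots are indivisible.
slot 4 + slot 1 + slot 7: cost 12 + 7 + 5 = 24 ≤ 27, expected clicks 18 + 13 + 9 = 40.
slot 4 + slot 3 + slot 1: cost 12 + 7 + 7 = 26 ≤ 27, expected clicks 18 + 4 + 13 = 35.
slot 8 + slot 1 + slot 7: cost 15 + 7 + 5 = 27 ≤ 27, expected clicks 15 + 13 + 9 = 37.
Best is slot 4, slot 1, and slot 7 with total expected clicks 40.

40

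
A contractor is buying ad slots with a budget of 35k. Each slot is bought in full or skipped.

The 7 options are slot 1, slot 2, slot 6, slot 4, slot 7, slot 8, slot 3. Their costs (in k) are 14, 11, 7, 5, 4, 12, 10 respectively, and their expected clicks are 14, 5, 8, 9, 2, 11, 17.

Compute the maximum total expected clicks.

slot 1 + slot 6 + slot 7 + slot 3: cost 14 + 7 + 4 + 10 = 35 ≤ 35, expected clicks 14 + 8 + 2 + 17 = 41.
slot 1 + slot 4 + slot 7 + slot 3: cost 14 + 5 + 4 + 10 = 33 ≤ 35, expected clicks 14 + 9 + 2 + 17 = 42.
slot 6 + slot 4 + slot 8 + slot 3: cost 7 + 5 + 12 + 10 = 34 ≤ 35, expected clicks 8 + 9 + 11 + 17 = 45.
Best is slot 6, slot 4, slot 8, and slot 3 with total expected clicks 45.

45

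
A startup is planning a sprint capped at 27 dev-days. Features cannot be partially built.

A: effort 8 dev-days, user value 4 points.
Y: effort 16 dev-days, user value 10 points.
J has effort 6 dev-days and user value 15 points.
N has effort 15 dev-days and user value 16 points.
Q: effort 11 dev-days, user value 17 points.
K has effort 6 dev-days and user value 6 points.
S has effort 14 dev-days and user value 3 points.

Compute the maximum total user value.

This is an integer program with binary decision variables.
Allowing fractional choices, the relaxed optimum would be about 42.7, but features are indivisible.
A + J + Q: effort 8 + 6 + 11 = 25 ≤ 27, user value 4 + 15 + 17 = 36.
J + Q + K: effort 6 + 11 + 6 = 23 ≤ 27, user value 15 + 17 + 6 = 38.
J + N + K: effort 6 + 15 + 6 = 27 ≤ 27, user value 15 + 16 + 6 = 37.
Best is J, Q, and K with total user value 38.

38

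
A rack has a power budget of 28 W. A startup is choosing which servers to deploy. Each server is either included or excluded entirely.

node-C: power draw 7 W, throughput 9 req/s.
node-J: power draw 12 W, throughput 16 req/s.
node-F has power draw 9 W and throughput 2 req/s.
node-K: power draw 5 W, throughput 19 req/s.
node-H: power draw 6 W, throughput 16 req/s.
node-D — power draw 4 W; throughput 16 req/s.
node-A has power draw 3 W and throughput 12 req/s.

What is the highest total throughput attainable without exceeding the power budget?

Allowing fractional choices, the relaxed optimum would be about 76.3, but servers are indivisible.
node-J + node-K + node-H + node-D: power draw 12 + 5 + 6 + 4 = 27 ≤ 28, throughput 16 + 19 + 16 + 16 = 67.
node-F + node-K + node-H + node-D + node-A: power draw 9 + 5 + 6 + 4 + 3 = 27 ≤ 28, throughput 2 + 19 + 16 + 16 + 12 = 65.
node-C + node-K + node-H + node-D + node-A: power draw 7 + 5 + 6 + 4 + 3 = 25 ≤ 28, throughput 9 + 19 + 16 + 16 + 12 = 72.
Best is node-C, node-K, node-H, node-D, and node-A with total throughput 72.

72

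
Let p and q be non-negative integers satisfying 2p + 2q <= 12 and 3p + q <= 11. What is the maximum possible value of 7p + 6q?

38

The continuous relaxation peaks at (2.5, 3.5) with value 38.50; rounding to a feasible lattice point costs some objective.
(p,q)=(2,4) is feasible, giving 38.
(p,q)=(1,5) is feasible, giving 37.
(p,q)=(3,2) is feasible, giving 33.
(p,q)=(2,3) is feasible, giving 32.
The best lattice point is (2,4), giving 38.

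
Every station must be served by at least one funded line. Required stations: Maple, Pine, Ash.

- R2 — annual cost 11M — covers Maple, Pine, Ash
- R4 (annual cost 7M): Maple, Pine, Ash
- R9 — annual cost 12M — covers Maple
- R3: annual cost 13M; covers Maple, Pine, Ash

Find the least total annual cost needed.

This is a weighted set-cover instance.
R4 alone covers Maple, Pine, Ash — every station.
Total annual cost: 7.
No cover costs less than 7.

7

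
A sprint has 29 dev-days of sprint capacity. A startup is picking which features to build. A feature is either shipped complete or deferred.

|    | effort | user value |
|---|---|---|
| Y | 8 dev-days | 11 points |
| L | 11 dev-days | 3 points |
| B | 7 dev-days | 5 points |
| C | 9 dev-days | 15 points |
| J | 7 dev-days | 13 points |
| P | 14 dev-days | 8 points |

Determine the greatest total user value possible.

Y + C + J: effort 8 + 9 + 7 = 24 ≤ 29, user value 11 + 15 + 13 = 39.
B + C + J: effort 7 + 9 + 7 = 23 ≤ 29, user value 5 + 15 + 13 = 33.
Best is Y, C, and J with total user value 39.

39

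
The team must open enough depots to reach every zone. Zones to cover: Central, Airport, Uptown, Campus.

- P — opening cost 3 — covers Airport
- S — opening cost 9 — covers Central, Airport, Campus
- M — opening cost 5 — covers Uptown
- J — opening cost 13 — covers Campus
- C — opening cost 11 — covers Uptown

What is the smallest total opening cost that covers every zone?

This is a weighted set-cover instance.
The greedy cost-per-new-zone heuristic would pick P, S, and M for 17, but a cheaper cover exists.
Choose S and M: together they cover Central, Airport, Uptown, Campus — every zone.
Total opening cost: 9 + 5 = 14.
No cover costs less than 14.

14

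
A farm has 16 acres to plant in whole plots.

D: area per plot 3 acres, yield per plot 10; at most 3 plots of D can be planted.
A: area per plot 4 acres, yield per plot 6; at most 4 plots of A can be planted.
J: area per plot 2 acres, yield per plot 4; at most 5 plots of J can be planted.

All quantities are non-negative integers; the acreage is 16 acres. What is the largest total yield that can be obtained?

42

This is a bounded integer knapsack.
D has the best ratio (10/3); taking only D gives at most 3×10 = 30 (stopped by the supply cap of 3).
Mixing does better — 3×D and 3×J: area 15 ≤ 16, yield 3·10 + 3·4 = 42.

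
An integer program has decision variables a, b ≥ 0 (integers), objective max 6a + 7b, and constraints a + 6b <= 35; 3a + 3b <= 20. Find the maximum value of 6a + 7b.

(a,b)=(1,5): 1·1+6·5=31≤35, 3·1+3·5=18≤20, objective 41.
(a,b)=(2,4): 1·2+6·4=26≤35, 3·2+3·4=18≤20, objective 40.
No feasible integer point exceeds 41.

41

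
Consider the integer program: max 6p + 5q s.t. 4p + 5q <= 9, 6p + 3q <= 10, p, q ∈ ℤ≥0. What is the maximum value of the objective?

11

Relaxing integrality, the LP optimum is 11.56 at (p,q) = (1.28, 0.778), which is not an integer point.
(p,q)=(1,1): 4·1+5·1=9≤9, 6·1+3·1=9≤10, objective 11.
(p,q)=(1,0): 4·1+5·0=4≤9, 6·1+3·0=6≤10, objective 6.
The best lattice point is (1,1), giving 11.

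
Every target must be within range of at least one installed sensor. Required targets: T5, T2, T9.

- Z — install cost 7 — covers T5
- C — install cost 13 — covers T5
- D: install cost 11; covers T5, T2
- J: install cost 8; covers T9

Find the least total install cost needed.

Choose D and J: together they cover T5, T2, T9 — every target.
Total install cost: 11 + 8 = 19.
No cover costs less than 19.

19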